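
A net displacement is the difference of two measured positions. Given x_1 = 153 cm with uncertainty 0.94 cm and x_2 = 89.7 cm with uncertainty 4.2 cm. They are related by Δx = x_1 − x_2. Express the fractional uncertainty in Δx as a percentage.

6.80%

Each term contributes (cᵢ δxᵢ)² to (δΔx)²:
  (δx_1)² = 0.884;  (δx_2)² = 17.6
δΔx = √(18.5) = 4.30 cm
Δx = 63.3 cm, so δΔx/Δx = 4.30/63.3 = 0.0680.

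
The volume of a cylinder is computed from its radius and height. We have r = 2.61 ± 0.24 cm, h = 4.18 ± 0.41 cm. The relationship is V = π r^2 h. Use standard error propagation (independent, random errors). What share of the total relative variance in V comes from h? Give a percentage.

22.1%

(δV/V)² = (2·δr/r)² + (1·δh/h)²
  r term: (2×0.0920)² = 0.0338
  h term: (1×0.0981)² = 0.00962
Total = 0.0434. Share from h = 0.00962/0.0434 = 0.221.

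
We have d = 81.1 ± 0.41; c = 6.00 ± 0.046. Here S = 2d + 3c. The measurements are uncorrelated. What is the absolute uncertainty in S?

For a sum/difference, combine absolute errors in quadrature:
  (2·δd)² = 0.672;  (3·δc)² = 0.0190
δS = √(0.691) = 0.832

0.832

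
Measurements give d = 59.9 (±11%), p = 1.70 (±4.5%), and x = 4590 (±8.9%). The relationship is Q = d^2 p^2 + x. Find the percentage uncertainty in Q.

16.7%

Let w = d^2·p^2 = 10400. δw/w = √((2·δd/d)² + (2·δp/p)²) = √(0.0484 + 0.00810) = 0.238, so δw = 2460.
Q = w + x: δQ = √(δw² + δx²) = √(6.08e+06 + 1.67e+05) = 2500
Q = 15000, so δQ/Q = 2500/15000 = 0.167.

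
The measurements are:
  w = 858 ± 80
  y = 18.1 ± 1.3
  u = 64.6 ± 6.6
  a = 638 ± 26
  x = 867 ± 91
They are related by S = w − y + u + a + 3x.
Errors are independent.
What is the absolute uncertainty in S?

286

Each term contributes (cᵢ δxᵢ)² to (δS)²:
  (δw)² = 6400;  (δy)² = 1.69;  (δu)² = 43.6;  (δa)² = 676;  (3·δx)² = 74500
δS = √(81700) = 286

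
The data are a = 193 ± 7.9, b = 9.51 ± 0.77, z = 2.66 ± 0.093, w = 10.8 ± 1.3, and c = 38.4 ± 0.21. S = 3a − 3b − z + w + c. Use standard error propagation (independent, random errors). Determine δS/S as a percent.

S is a linear combination, so absolute uncertainties add in quadrature:
  (3·δa)² = 562;  (3·δb)² = 5.34;  (δz)² = 0.00865;  (δw)² = 1.69;  (δc)² = 0.0441
δS = √(569) = 23.8
S = 597, so δS/S = 23.8/597 = 0.0399.

3.99%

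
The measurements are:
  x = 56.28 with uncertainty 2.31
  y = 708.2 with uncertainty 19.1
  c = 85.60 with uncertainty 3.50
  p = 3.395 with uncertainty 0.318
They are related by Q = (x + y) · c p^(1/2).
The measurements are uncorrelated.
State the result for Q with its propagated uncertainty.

120600 ± 8090

Let u = x + y = 764.5. δu = √(δx² + δy²) = √(5.34 + 365) = 19.2, so δu/u = 0.0252.
Q is then a monomial in u, c, p:
δQ/Q = √((δu/u)² + (1·δc/c)² + (½·δp/p)²) = √(0.000633 + 0.00167 + 0.00219) = 0.0671
Q = 120600, so δQ = 0.0671 × 120600 = 8090.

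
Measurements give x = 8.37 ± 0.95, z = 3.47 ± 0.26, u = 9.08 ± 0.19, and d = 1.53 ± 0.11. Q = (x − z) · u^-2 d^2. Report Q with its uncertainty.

Let w = x − z = 4.90. δw = √(δx² + δz²) = √(0.902 + 0.0676) = 0.985, so δw/w = 0.201.
Q is then a monomial in w, u, d:
δQ/Q = √((δw/w)² + (-2·δu/u)² + (2·δd/d)²) = √(0.0404 + 0.00175 + 0.0207) = 0.251
Q = 0.139, so δQ = 0.251 × 0.139 = 0.0349.

0.139 ± 0.0349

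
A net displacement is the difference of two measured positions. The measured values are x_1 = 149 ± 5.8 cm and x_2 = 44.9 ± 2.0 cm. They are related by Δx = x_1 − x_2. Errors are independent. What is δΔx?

6.14 cm

Absolute uncertainties add in quadrature for a linear combination:
  (δx_1)² = 33.6;  (δx_2)² = 4.00
δΔx = √(37.6) = 6.14 cm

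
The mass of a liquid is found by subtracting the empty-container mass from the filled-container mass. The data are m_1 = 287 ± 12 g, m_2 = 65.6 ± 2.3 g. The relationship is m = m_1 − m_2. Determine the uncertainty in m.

Each term contributes (cᵢ δxᵢ)² to (δm)²:
  (δm_1)² = 144;  (δm_2)² = 5.29
δm = √(149) = 12.2 g

12.2 g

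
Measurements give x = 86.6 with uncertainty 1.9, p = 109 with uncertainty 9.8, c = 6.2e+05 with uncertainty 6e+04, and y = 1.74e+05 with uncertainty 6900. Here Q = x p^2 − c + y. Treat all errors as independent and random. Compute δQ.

Let w = x·p^2 = 1.03e+06. δw/w = √((1·δx/x)² + (2·δp/p)²) = √(0.000481 + 0.0323) = 0.181, so δw = 1.86e+05.
Q = w − c + y: δQ = √(δw² + δc² + δy²) = √(3.47e+10 + 3.6e+09 + 4.76e+07) = 1.96e+05

1.96e+05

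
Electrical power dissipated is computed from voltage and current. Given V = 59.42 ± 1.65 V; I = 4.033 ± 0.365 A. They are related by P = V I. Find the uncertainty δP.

Products/powers → add relative errors in quadrature, weighted by exponent:
  (1·δV/V)² = (1×0.0278)² = 0.000771;  (1·δI/I)² = (1×0.0905)² = 0.00819
δP/P = √(0.00896) = 0.0947
P = 239.6 W, so δP = 0.0947 × 239.6 = 22.7 W.

22.7 W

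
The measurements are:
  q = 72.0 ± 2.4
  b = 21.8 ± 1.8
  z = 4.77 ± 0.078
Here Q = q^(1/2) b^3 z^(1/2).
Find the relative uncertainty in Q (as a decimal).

Q is a product of powers, so relative uncertainties combine in quadrature:
  (½·δq/q)² = (0.5×0.0333)² = 0.000278;  (3·δb/b)² = (3×0.0826)² = 0.0614;  (½·δz/z)² = (0.5×0.0164)² = 6.68e-05
δQ/Q = √(0.0617) = 0.248

0.248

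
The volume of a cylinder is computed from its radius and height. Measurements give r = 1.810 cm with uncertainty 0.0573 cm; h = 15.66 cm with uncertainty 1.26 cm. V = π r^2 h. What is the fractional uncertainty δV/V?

0.102

For a monomial V ∝ r^2, h, fractional errors add in quadrature:
  (2·δr/r)² = (2×0.0317)² = 0.00401;  (1·δh/h)² = (1×0.0805)² = 0.00647
δV/V = √(0.0105) = 0.102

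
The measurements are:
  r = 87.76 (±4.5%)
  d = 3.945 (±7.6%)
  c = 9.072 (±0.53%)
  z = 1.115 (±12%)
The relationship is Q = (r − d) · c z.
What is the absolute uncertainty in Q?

Let u = r − d = 83.82. δu = √(δr² + δd²) = √(15.6 + 0.0899) = 3.96, so δu/u = 0.0473.
Q is then a monomial in u, c, z:
δQ/Q = √((δu/u)² + (1·δc/c)² + (1·δz/z)²) = √(0.00223 + 2.81e-05 + 0.0144) = 0.129
Q = 847.8, so δQ = 0.129 × 847.8 = 109.

109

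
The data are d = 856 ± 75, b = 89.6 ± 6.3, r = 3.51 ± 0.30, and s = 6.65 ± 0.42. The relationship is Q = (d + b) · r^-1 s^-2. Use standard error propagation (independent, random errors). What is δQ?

1.05

Let u = d + b = 946. δu = √(δd² + δb²) = √(5620 + 39.7) = 75.3, so δu/u = 0.0796.
Q is then a monomial in u, r, s:
δQ/Q = √((δu/u)² + (-1·δr/r)² + (-2·δs/s)²) = √(0.00634 + 0.00731 + 0.0160) = 0.172
Q = 6.09, so δQ = 0.172 × 6.09 = 1.05.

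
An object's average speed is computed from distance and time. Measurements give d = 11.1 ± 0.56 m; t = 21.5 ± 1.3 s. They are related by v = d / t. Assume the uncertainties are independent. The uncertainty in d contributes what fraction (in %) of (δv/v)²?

41.0%

(δv/v)² = (1·δd/d)² + (-1·δt/t)²
  d term: (1×0.0505)² = 0.00255
  t term: (-1×0.0605)² = 0.00366
Total = 0.00620. Share from d = 0.00255/0.00620 = 0.410.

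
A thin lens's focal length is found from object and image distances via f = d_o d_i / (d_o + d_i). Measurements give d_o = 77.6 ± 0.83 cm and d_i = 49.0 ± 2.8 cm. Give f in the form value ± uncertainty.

30.0 ± 1.06 cm

∂f/∂d_o = (d_i/(d_o+d_i))² = 0.150;  ∂f/∂d_i = (d_o/(d_o+d_i))² = 0.376
δf = √((∂f/∂d_o · δd_o)² + (∂f/∂d_i · δd_i)²) = √(0.0155 + 1.11) = 1.06 cm
f = 30.0 cm.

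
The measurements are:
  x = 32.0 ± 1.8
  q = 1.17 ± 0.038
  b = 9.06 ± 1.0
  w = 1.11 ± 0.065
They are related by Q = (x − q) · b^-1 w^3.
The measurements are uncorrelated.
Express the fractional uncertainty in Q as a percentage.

Let u = x − q = 30.8. δu = √(δx² + δq²) = √(3.24 + 0.00144) = 1.80, so δu/u = 0.0584.
Q is then a monomial in u, b, w:
δQ/Q = √((δu/u)² + (-1·δb/b)² + (3·δw/w)²) = √(0.00341 + 0.0122 + 0.0309) = 0.216

21.6%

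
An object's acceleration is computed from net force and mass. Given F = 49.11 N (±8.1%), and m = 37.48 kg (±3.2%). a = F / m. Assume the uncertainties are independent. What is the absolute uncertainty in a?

Since a is a product/quotient, work with relative uncertainties:
  (1·δF/F)² = (1×0.0810)² = 0.00656;  (-1·δm/m)² = (-1×0.0320)² = 0.00102
δa/a = √(0.00758) = 0.0871
a = 1.310 m/s^2, so δa = 0.0871 × 1.310 = 0.114 m/s^2.

0.114 m/s^2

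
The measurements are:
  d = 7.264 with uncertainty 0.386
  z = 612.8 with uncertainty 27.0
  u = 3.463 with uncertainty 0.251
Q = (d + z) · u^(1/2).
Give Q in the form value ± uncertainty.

Let w = d + z = 620.1. δw = √(δd² + δz²) = √(0.149 + 729) = 27.0, so δw/w = 0.0435.
Q is then a monomial in w, u:
δQ/Q = √((δw/w)² + (½·δu/u)²) = √(0.00190 + 0.00131) = 0.0567
Q = 1154, so δQ = 0.0567 × 1154 = 65.4.

1154 ± 65.4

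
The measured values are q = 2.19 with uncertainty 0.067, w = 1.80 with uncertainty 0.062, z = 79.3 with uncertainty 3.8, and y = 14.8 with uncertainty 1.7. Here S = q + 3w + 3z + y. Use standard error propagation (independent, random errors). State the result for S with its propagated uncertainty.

For a sum/difference, combine absolute errors in quadrature:
  (δq)² = 0.00449;  (3·δw)² = 0.0346;  (3·δz)² = 130;  (δy)² = 2.89
δS = √(133) = 11.5
S = 260.

260 ± 11.5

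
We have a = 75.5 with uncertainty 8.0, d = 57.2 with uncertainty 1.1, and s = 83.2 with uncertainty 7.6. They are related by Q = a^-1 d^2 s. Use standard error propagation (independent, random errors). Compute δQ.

523

Q is a product of powers, so relative uncertainties combine in quadrature:
  (-1·δa/a)² = (-1×0.106)² = 0.0112;  (2·δd/d)² = (2×0.0192)² = 0.00148;  (1·δs/s)² = (1×0.0913)² = 0.00834
δQ/Q = √(0.0211) = 0.145
Q = 3610, so δQ = 0.145 × 3610 = 523.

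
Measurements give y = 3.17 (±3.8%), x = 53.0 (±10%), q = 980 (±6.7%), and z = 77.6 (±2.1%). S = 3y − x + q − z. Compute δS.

65.9

S is a linear combination, so absolute uncertainties add in quadrature:
  (3·δy)² = 0.131;  (δx)² = 28.1;  (δq)² = 4310;  (δz)² = 2.66
δS = √(4340) = 65.9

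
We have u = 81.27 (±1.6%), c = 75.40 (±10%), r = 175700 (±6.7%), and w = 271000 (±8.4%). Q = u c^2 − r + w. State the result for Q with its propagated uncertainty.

557300 ± 96200

Let p = u·c^2 = 462000. δp/p = √((1·δu/u)² + (2·δc/c)²) = √(0.000256 + 0.0400) = 0.201, so δp = 92700.
Q = p − r + w: δQ = √(δp² + δr² + δw²) = √(8.59e+09 + 1.39e+08 + 5.18e+08) = 96200
Q = 557300.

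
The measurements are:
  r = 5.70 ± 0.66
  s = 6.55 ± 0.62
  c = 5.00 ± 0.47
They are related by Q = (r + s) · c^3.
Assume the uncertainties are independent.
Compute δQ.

446

Let u = r + s = 12.2. δu = √(δr² + δs²) = √(0.436 + 0.384) = 0.906, so δu/u = 0.0739.
Q is then a monomial in u, c:
δQ/Q = √((δu/u)² + (3·δc/c)²) = √(0.00546 + 0.0795) = 0.292
Q = 1530, so δQ = 0.292 × 1530 = 446.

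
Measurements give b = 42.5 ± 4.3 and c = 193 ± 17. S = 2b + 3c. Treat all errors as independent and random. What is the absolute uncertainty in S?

51.7

S is a linear combination, so absolute uncertainties add in quadrature:
  (2·δb)² = 74.0;  (3·δc)² = 2600
δS = √(2670) = 51.7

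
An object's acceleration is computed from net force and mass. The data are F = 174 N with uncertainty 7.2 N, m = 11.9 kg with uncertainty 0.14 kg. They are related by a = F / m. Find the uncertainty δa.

0.629 m/s^2

Since a is a product/quotient, work with relative uncertainties:
  (1·δF/F)² = (1×0.0414)² = 0.00171;  (-1·δm/m)² = (-1×0.0118)² = 0.000138
δa/a = √(0.00185) = 0.0430
a = 14.6 m/s^2, so δa = 0.0430 × 14.6 = 0.629 m/s^2.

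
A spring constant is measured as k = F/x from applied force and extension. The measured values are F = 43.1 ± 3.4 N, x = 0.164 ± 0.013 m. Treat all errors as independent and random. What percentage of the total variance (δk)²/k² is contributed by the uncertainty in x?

(δk/k)² = (1·δF/F)² + (-1·δx/x)²
  F term: (1×0.0789)² = 0.00622
  x term: (-1×0.0793)² = 0.00628
Total = 0.0125. Share from x = 0.00628/0.0125 = 0.502.

50.2%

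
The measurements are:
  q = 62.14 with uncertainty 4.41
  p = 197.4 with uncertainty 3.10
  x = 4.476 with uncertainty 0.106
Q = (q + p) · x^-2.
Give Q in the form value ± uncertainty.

Let u = q + p = 259.5. δu = √(δq² + δp²) = √(19.4 + 9.61) = 5.39, so δu/u = 0.0208.
Q is then a monomial in u, x:
δQ/Q = √((δu/u)² + (-2·δx/x)²) = √(0.000431 + 0.00224) = 0.0517
Q = 12.95, so δQ = 0.0517 × 12.95 = 0.670.

12.95 ± 0.670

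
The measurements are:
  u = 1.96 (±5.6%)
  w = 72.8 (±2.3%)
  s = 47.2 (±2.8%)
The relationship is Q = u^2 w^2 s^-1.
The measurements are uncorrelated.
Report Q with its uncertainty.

For a monomial Q ∝ u^2, w^2, s^-1, fractional errors add in quadrature:
  (2·δu/u)² = (2×0.0560)² = 0.0125;  (2·δw/w)² = (2×0.0230)² = 0.00212;  (-1·δs/s)² = (-1×0.0280)² = 0.000784
δQ/Q = √(0.0154) = 0.124
Q = 431, so δQ = 0.124 × 431 = 53.6.

431 ± 53.6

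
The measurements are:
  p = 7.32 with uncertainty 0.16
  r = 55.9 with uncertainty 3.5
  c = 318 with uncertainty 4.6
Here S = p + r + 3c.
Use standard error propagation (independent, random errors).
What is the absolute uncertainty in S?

For a sum/difference, combine absolute errors in quadrature:
  (δp)² = 0.0256;  (δr)² = 12.2;  (3·δc)² = 190
δS = √(203) = 14.2

14.2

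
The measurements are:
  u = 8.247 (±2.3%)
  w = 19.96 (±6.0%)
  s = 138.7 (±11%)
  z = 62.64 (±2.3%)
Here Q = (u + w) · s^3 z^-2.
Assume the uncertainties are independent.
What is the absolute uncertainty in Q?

Let h = u + w = 28.21. δh = √(δu² + δw²) = √(0.0360 + 1.43) = 1.21, so δh/h = 0.0430.
Q is then a monomial in h, s, z:
δQ/Q = √((δh/h)² + (3·δs/s)² + (-2·δz/z)²) = √(0.00185 + 0.109 + 0.00212) = 0.336
Q = 19180, so δQ = 0.336 × 19180 = 6440.

6440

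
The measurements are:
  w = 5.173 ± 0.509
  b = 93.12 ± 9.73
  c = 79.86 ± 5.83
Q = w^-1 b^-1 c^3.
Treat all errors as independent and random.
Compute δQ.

277

Each factor contributes (exponent × relative error)² to (δQ/Q)²:
  (-1·δw/w)² = (-1×0.0984)² = 0.00968;  (-1·δb/b)² = (-1×0.104)² = 0.0109;  (3·δc/c)² = (3×0.0730)² = 0.0480
δQ/Q = √(0.0686) = 0.262
Q = 1057, so δQ = 0.262 × 1057 = 277.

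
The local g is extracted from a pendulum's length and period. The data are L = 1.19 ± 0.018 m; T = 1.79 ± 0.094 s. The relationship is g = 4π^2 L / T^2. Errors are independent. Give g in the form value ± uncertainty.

Each factor contributes (exponent × relative error)² to (δg/g)²:
  (1·δL/L)² = (1×0.0151)² = 0.000229;  (-2·δT/T)² = (-2×0.0525)² = 0.0110
δg/g = √(0.0113) = 0.106
g = 14.7 m/s^2, so δg = 0.106 × 14.7 = 1.56 m/s^2.

14.7 ± 1.56 m/s^2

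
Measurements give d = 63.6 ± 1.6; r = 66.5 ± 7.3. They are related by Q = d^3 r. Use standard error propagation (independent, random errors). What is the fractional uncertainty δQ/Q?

0.133

Products/powers → add relative errors in quadrature, weighted by exponent:
  (3·δd/d)² = (3×0.0252)² = 0.00570;  (1·δr/r)² = (1×0.110)² = 0.0121
δQ/Q = √(0.0177) = 0.133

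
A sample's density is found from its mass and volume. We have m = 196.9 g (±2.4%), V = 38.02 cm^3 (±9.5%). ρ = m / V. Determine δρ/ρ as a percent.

Products/powers → add relative errors in quadrature, weighted by exponent:
  (1·δm/m)² = (1×0.0240)² = 0.000576;  (-1·δV/V)² = (-1×0.0950)² = 0.00903
δρ/ρ = √(0.00960) = 0.0980

9.80%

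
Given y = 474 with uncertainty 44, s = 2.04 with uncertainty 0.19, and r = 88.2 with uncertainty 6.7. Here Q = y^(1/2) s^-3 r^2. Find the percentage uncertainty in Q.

32.1%

Since Q is a product/quotient, work with relative uncertainties:
  (½·δy/y)² = (0.5×0.0928)² = 0.00215;  (-3·δs/s)² = (-3×0.0931)² = 0.0781;  (2·δr/r)² = (2×0.0760)² = 0.0231
δQ/Q = √(0.103) = 0.321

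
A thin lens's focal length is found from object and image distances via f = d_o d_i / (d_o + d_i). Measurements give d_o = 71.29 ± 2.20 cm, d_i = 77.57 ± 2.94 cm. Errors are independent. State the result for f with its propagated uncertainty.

37.15 ± 0.901 cm

∂f/∂d_o = (d_i/(d_o+d_i))² = 0.272;  ∂f/∂d_i = (d_o/(d_o+d_i))² = 0.229
δf = √((∂f/∂d_o · δd_o)² + (∂f/∂d_i · δd_i)²) = √(0.357 + 0.455) = 0.901 cm
f = 37.15 cm.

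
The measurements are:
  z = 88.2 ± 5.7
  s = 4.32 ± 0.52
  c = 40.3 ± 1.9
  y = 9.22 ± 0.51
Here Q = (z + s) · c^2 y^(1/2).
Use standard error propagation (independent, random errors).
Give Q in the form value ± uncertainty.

(4.56 ± 0.530) × 10^5

Let u = z + s = 92.5. δu = √(δz² + δs²) = √(32.5 + 0.270) = 5.72, so δu/u = 0.0619.
Q is then a monomial in u, c, y:
δQ/Q = √((δu/u)² + (2·δc/c)² + (½·δy/y)²) = √(0.00383 + 0.00889 + 0.000765) = 0.116
Q = 4.56e+05, so δQ = 0.116 × 4.56e+05 = 53000.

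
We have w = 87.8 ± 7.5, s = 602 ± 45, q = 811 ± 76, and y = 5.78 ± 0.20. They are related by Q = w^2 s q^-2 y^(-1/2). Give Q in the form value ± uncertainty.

2.93 ± 0.778

Each factor contributes (exponent × relative error)² to (δQ/Q)²:
  (2·δw/w)² = (2×0.0854)² = 0.0292;  (1·δs/s)² = (1×0.0748)² = 0.00559;  (-2·δq/q)² = (-2×0.0937)² = 0.0351;  (−½·δy/y)² = (-0.5×0.0346)² = 0.000299
δQ/Q = √(0.0702) = 0.265
Q = 2.93, so δQ = 0.265 × 2.93 = 0.778.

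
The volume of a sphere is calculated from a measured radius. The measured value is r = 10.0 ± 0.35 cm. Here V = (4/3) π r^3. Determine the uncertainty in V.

440 cm^3

V ∝ r^3, so δV/V = |3| · δr/r = 3 × 0.0350 = 0.105.
V = 4190 cm^3, so δV = 0.105 × 4190 = 440 cm^3.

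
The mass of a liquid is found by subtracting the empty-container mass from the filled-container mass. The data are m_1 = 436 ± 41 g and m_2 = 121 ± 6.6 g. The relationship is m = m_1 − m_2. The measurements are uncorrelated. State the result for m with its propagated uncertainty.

For a sum/difference, combine absolute errors in quadrature:
  (δm_1)² = 1680;  (δm_2)² = 43.6
δm = √(1720) = 41.5 g
m = 315 g.

315 ± 41.5 g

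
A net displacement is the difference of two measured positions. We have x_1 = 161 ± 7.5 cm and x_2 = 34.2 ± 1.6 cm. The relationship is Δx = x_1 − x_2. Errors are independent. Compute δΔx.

Sums and differences: (δΔx)² = Σ (cᵢ δxᵢ)².
  (δx_1)² = 56.2;  (δx_2)² = 2.56
δΔx = √(58.8) = 7.67 cm

7.67 cm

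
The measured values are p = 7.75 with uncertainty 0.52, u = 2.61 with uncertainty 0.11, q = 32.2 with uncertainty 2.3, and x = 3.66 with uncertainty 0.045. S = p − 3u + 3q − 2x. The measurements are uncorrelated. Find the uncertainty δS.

6.93

Each term contributes (cᵢ δxᵢ)² to (δS)²:
  (δp)² = 0.270;  (3·δu)² = 0.109;  (3·δq)² = 47.6;  (2·δx)² = 0.00810
δS = √(48.0) = 6.93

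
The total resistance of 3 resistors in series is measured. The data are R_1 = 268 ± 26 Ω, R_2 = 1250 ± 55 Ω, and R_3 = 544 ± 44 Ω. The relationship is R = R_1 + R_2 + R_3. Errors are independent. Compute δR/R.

Sums and differences: (δR)² = Σ (cᵢ δxᵢ)².
  (δR_1)² = 676;  (δR_2)² = 3020;  (δR_3)² = 1940
δR = √(5640) = 75.1 Ω
R = 2060 Ω, so δR/R = 75.1/2060 = 0.0364.

0.0364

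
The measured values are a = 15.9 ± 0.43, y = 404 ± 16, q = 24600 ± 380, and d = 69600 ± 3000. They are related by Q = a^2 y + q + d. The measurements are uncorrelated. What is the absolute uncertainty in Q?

Let p = a^2·y = 1.02e+05. δp/p = √((2·δa/a)² + (1·δy/y)²) = √(0.00293 + 0.00157) = 0.0670, so δp = 6850.
Q = p + q + d: δQ = √(δp² + δq² + δd²) = √(4.69e+07 + 1.44e+05 + 9e+06) = 7480

7480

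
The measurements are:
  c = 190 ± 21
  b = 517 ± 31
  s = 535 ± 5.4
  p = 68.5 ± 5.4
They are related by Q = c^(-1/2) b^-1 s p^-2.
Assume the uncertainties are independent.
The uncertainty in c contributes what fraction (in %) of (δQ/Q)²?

(δQ/Q)² = (−½·δc/c)² + (-1·δb/b)² + (1·δs/s)² + (-2·δp/p)²
  c term: (-0.5×0.111)² = 0.00305
  b term: (-1×0.0600)² = 0.00360
  s term: (1×0.0101)² = 0.000102
  p term: (-2×0.0788)² = 0.0249
Total = 0.0316. Share from c = 0.00305/0.0316 = 0.0966.

9.66%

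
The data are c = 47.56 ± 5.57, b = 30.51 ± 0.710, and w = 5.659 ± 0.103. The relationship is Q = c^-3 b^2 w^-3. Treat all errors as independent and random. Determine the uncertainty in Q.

Relative error in a monomial: (δQ/Q)² = Σ (nᵢ · δxᵢ/xᵢ)².
  (-3·δc/c)² = (-3×0.117)² = 0.123;  (2·δb/b)² = (2×0.0233)² = 0.00217;  (-3·δw/w)² = (-3×0.0182)² = 0.00298
δQ/Q = √(0.129) = 0.359
Q = 4.775e-05, so δQ = 0.359 × 4.775e-05 = 1.71e-05.

1.71e-05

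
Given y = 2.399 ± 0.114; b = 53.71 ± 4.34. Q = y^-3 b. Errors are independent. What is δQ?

Q is a product of powers, so relative uncertainties combine in quadrature:
  (-3·δy/y)² = (-3×0.0475)² = 0.0203;  (1·δb/b)² = (1×0.0808)² = 0.00653
δQ/Q = √(0.0269) = 0.164
Q = 3.890, so δQ = 0.164 × 3.890 = 0.637.

0.637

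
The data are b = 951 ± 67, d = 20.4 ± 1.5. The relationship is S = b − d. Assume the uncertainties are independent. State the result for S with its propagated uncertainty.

S is a linear combination, so absolute uncertainties add in quadrature:
  (δb)² = 4490;  (δd)² = 2.25
δS = √(4490) = 67.0
S = 931.

931 ± 67.0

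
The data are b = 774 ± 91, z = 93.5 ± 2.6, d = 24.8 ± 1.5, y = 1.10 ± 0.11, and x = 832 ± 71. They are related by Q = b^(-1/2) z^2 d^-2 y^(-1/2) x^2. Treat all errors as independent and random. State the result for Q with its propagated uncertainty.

Each factor contributes (exponent × relative error)² to (δQ/Q)²:
  (−½·δb/b)² = (-0.5×0.118)² = 0.00346;  (2·δz/z)² = (2×0.0278)² = 0.00309;  (-2·δd/d)² = (-2×0.0605)² = 0.0146;  (−½·δy/y)² = (-0.5×0.100)² = 0.00250;  (2·δx/x)² = (2×0.0853)² = 0.0291
δQ/Q = √(0.0528) = 0.230
Q = 3.37e+05, so δQ = 0.230 × 3.37e+05 = 77500.

(3.37 ± 0.775) × 10^5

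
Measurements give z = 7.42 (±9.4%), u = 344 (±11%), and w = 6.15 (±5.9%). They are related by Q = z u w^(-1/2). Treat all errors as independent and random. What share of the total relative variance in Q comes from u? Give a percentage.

(δQ/Q)² = (1·δz/z)² + (1·δu/u)² + (−½·δw/w)²
  z term: (1×0.0940)² = 0.00884
  u term: (1×0.110)² = 0.0121
  w term: (-0.5×0.0590)² = 0.000870
Total = 0.0218. Share from u = 0.0121/0.0218 = 0.555.

55.5%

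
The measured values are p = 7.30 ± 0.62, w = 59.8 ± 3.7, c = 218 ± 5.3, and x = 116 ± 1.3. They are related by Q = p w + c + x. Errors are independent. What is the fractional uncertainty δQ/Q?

0.0600

Let h = p·w = 437. δh/h = √((1·δp/p)² + (1·δw/w)²) = √(0.00721 + 0.00383) = 0.105, so δh = 45.9.
Q = h + c + x: δQ = √(δh² + δc² + δx²) = √(2100 + 28.1 + 1.69) = 46.2
Q = 771, so δQ/Q = 46.2/771 = 0.0600.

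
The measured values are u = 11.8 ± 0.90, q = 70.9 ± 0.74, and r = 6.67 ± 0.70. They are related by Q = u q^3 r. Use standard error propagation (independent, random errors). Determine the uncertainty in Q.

3.74e+06

Since Q is a product/quotient, work with relative uncertainties:
  (1·δu/u)² = (1×0.0763)² = 0.00582;  (3·δq/q)² = (3×0.0104)² = 0.000980;  (1·δr/r)² = (1×0.105)² = 0.0110
δQ/Q = √(0.0178) = 0.133
Q = 2.81e+07, so δQ = 0.133 × 2.81e+07 = 3.74e+06.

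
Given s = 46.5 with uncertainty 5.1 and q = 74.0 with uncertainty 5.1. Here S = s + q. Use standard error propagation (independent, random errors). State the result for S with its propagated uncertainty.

120 ± 7.21

For a sum/difference, combine absolute errors in quadrature:
  (δs)² = 26.0;  (δq)² = 26.0
δS = √(52.0) = 7.21
S = 120.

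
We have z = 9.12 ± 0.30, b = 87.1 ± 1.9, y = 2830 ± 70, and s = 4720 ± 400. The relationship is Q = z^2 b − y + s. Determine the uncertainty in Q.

646

Let p = z^2·b = 7240. δp/p = √((2·δz/z)² + (1·δb/b)²) = √(0.00433 + 0.000476) = 0.0693, so δp = 502.
Q = p − y + s: δQ = √(δp² + δy² + δs²) = √(2.52e+05 + 4900 + 1.6e+05) = 646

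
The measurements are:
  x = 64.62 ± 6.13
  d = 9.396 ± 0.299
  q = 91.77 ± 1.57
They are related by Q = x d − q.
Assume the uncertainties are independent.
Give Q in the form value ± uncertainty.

515.4 ± 60.8

Let p = x·d = 607.2. δp/p = √((1·δx/x)² + (1·δd/d)²) = √(0.00900 + 0.00101) = 0.100, so δp = 60.8.
Q = p − q: δQ = √(δp² + δq²) = √(3690 + 2.46) = 60.8
Q = 515.4.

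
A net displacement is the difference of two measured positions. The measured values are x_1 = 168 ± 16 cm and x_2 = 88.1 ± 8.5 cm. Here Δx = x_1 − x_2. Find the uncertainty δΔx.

Δx is a linear combination, so absolute uncertainties add in quadrature:
  (δx_1)² = 256;  (δx_2)² = 72.2
δΔx = √(328) = 18.1 cm

18.1 cm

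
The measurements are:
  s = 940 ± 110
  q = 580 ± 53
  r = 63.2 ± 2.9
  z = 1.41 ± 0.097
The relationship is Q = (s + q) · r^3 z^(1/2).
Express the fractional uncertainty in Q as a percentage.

16.3%

Let u = s + q = 1520. δu = √(δs² + δq²) = √(12100 + 2810) = 122, so δu/u = 0.0803.
Q is then a monomial in u, r, z:
δQ/Q = √((δu/u)² + (3·δr/r)² + (½·δz/z)²) = √(0.00645 + 0.0189 + 0.00118) = 0.163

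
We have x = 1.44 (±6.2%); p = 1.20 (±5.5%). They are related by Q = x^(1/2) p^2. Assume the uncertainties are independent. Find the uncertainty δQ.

0.197

Each factor contributes (exponent × relative error)² to (δQ/Q)²:
  (½·δx/x)² = (0.5×0.0620)² = 0.000961;  (2·δp/p)² = (2×0.0550)² = 0.0121
δQ/Q = √(0.0131) = 0.114
Q = 1.73, so δQ = 0.114 × 1.73 = 0.197.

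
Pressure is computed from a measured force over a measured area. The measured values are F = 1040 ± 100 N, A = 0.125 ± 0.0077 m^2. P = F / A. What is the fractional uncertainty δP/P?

0.114

P is a product of powers, so relative uncertainties combine in quadrature:
  (1·δF/F)² = (1×0.0962)² = 0.00925;  (-1·δA/A)² = (-1×0.0616)² = 0.00379
δP/P = √(0.0130) = 0.114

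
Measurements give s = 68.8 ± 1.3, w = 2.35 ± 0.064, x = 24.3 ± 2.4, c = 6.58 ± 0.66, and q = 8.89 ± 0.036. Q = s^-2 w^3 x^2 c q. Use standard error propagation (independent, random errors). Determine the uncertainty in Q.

22.6

Q is a product of powers, so relative uncertainties combine in quadrature:
  (-2·δs/s)² = (-2×0.0189)² = 0.00143;  (3·δw/w)² = (3×0.0272)² = 0.00668;  (2·δx/x)² = (2×0.0988)² = 0.0390;  (1·δc/c)² = (1×0.100)² = 0.0101;  (1·δq/q)² = (1×0.00405)² = 1.64e-05
δQ/Q = √(0.0572) = 0.239
Q = 94.7, so δQ = 0.239 × 94.7 = 22.6.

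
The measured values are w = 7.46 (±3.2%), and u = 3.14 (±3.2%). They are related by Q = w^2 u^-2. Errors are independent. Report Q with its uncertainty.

5.64 ± 0.511

Relative error in a monomial: (δQ/Q)² = Σ (nᵢ · δxᵢ/xᵢ)².
  (2·δw/w)² = (2×0.0320)² = 0.00410;  (-2·δu/u)² = (-2×0.0320)² = 0.00410
δQ/Q = √(0.00819) = 0.0905
Q = 5.64, so δQ = 0.0905 × 5.64 = 0.511.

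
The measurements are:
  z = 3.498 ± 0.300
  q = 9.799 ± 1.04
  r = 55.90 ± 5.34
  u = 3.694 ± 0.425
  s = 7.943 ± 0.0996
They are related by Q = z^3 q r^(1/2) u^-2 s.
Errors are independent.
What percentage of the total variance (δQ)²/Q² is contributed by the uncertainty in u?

(δQ/Q)² = (3·δz/z)² + (1·δq/q)² + (½·δr/r)² + (-2·δu/u)² + (1·δs/s)²
  z term: (3×0.0858)² = 0.0662
  q term: (1×0.106)² = 0.0113
  r term: (0.5×0.0955)² = 0.00228
  u term: (-2×0.115)² = 0.0529
  s term: (1×0.0125)² = 0.000157
Total = 0.133. Share from u = 0.0529/0.133 = 0.399.

39.9%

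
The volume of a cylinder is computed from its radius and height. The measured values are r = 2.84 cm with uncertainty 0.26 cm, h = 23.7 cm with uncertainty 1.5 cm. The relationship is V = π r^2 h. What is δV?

Each factor contributes (exponent × relative error)² to (δV/V)²:
  (2·δr/r)² = (2×0.0915)² = 0.0335;  (1·δh/h)² = (1×0.0633)² = 0.00401
δV/V = √(0.0375) = 0.194
V = 601 cm^3, so δV = 0.194 × 601 = 116 cm^3.

116 cm^3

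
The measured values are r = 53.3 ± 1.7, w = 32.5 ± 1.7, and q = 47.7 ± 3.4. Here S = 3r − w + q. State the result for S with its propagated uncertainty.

Sums and differences: (δS)² = Σ (cᵢ δxᵢ)².
  (3·δr)² = 26.0;  (δw)² = 2.89;  (δq)² = 11.6
δS = √(40.5) = 6.36
S = 175.

175 ± 6.36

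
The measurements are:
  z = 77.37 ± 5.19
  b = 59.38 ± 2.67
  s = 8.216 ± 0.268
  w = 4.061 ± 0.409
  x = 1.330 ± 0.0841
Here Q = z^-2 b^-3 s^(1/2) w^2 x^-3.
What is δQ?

Since Q is a product/quotient, work with relative uncertainties:
  (-2·δz/z)² = (-2×0.0671)² = 0.0180;  (-3·δb/b)² = (-3×0.0450)² = 0.0182;  (½·δs/s)² = (0.5×0.0326)² = 0.000266;  (2·δw/w)² = (2×0.101)² = 0.0406;  (-3·δx/x)² = (-3×0.0632)² = 0.0360
δQ/Q = √(0.113) = 0.336
Q = 1.603e-08, so δQ = 0.336 × 1.603e-08 = 5.39e-09.

5.39e-09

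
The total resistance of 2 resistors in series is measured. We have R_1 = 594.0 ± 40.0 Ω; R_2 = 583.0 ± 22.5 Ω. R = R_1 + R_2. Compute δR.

45.9 Ω

Absolute uncertainties add in quadrature for a linear combination:
  (δR_1)² = 1600;  (δR_2)² = 506
δR = √(2110) = 45.9 Ω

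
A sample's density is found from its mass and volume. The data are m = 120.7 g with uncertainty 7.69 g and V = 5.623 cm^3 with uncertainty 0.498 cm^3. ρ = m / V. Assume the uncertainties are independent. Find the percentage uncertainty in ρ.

10.9%

Relative error in a monomial: (δρ/ρ)² = Σ (nᵢ · δxᵢ/xᵢ)².
  (1·δm/m)² = (1×0.0637)² = 0.00406;  (-1·δV/V)² = (-1×0.0886)² = 0.00784
δρ/ρ = √(0.0119) = 0.109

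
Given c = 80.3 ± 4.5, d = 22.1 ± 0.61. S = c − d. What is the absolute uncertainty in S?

Sums and differences: (δS)² = Σ (cᵢ δxᵢ)².
  (δc)² = 20.2;  (δd)² = 0.372
δS = √(20.6) = 4.54

4.54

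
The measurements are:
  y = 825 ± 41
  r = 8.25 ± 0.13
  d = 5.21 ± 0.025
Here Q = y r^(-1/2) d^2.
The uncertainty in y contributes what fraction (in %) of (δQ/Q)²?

(δQ/Q)² = (1·δy/y)² + (−½·δr/r)² + (2·δd/d)²
  y term: (1×0.0497)² = 0.00247
  r term: (-0.5×0.0158)² = 6.21e-05
  d term: (2×0.00480)² = 9.21e-05
Total = 0.00262. Share from y = 0.00247/0.00262 = 0.941.

94.1%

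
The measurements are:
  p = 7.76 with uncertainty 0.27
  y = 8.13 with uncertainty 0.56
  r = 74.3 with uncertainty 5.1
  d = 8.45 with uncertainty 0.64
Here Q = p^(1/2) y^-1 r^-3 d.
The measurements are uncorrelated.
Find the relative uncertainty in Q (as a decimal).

0.231

Each factor contributes (exponent × relative error)² to (δQ/Q)²:
  (½·δp/p)² = (0.5×0.0348)² = 0.000303;  (-1·δy/y)² = (-1×0.0689)² = 0.00474;  (-3·δr/r)² = (-3×0.0686)² = 0.0424;  (1·δd/d)² = (1×0.0757)² = 0.00574
δQ/Q = √(0.0532) = 0.231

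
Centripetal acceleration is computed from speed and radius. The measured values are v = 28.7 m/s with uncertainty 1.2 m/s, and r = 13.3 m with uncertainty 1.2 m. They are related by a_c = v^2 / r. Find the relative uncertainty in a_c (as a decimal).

Each factor contributes (exponent × relative error)² to (δa_c/a_c)²:
  (2·δv/v)² = (2×0.0418)² = 0.00699;  (-1·δr/r)² = (-1×0.0902)² = 0.00814
δa_c/a_c = √(0.0151) = 0.123

0.123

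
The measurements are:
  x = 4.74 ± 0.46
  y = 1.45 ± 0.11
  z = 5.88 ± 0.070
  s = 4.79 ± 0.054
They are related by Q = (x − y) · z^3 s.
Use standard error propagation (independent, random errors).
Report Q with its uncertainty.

3200 ± 476

Let u = x − y = 3.29. δu = √(δx² + δy²) = √(0.212 + 0.0121) = 0.473, so δu/u = 0.144.
Q is then a monomial in u, z, s:
δQ/Q = √((δu/u)² + (3·δz/z)² + (1·δs/s)²) = √(0.0207 + 0.00128 + 0.000127) = 0.149
Q = 3200, so δQ = 0.149 × 3200 = 476.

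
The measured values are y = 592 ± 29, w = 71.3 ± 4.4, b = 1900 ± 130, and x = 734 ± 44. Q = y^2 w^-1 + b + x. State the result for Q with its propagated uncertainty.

7550 ± 585

Let p = y^2·w^-1 = 4920. δp/p = √((2·δy/y)² + (-1·δw/w)²) = √(0.00960 + 0.00381) = 0.116, so δp = 569.
Q = p + b + x: δQ = √(δp² + δb² + δx²) = √(3.24e+05 + 16900 + 1940) = 585
Q = 7550.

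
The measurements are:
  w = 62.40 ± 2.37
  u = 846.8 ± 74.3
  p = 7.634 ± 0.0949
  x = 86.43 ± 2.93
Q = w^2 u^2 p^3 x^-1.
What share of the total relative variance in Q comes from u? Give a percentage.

78.7%

(δQ/Q)² = (2·δw/w)² + (2·δu/u)² + (3·δp/p)² + (-1·δx/x)²
  w term: (2×0.0380)² = 0.00577
  u term: (2×0.0877)² = 0.0308
  p term: (3×0.0124)² = 0.00139
  x term: (-1×0.0339)² = 0.00115
Total = 0.0391. Share from u = 0.0308/0.0391 = 0.787.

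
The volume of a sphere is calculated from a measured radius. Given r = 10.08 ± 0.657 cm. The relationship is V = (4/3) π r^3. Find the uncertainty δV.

V ∝ r^3, so δV/V = |3| · δr/r = 3 × 0.0652 = 0.196.
V = 4290 cm^3, so δV = 0.196 × 4290 = 839 cm^3.

839 cm^3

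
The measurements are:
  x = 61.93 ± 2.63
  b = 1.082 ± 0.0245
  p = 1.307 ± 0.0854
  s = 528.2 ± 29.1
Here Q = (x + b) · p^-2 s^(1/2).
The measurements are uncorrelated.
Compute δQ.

Let u = x + b = 63.01. δu = √(δx² + δb²) = √(6.92 + 0.000600) = 2.63, so δu/u = 0.0417.
Q is then a monomial in u, p, s:
δQ/Q = √((δu/u)² + (-2·δp/p)² + (½·δs/s)²) = √(0.00174 + 0.0171 + 0.000759) = 0.140
Q = 847.8, so δQ = 0.140 × 847.8 = 119.

119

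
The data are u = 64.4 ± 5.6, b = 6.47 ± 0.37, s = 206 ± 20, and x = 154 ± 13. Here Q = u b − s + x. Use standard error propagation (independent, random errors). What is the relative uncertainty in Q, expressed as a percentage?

Let p = u·b = 417. δp/p = √((1·δu/u)² + (1·δb/b)²) = √(0.00756 + 0.00327) = 0.104, so δp = 43.4.
Q = p − s + x: δQ = √(δp² + δs² + δx²) = √(1880 + 400 + 169) = 49.5
Q = 365, so δQ/Q = 49.5/365 = 0.136.

13.6%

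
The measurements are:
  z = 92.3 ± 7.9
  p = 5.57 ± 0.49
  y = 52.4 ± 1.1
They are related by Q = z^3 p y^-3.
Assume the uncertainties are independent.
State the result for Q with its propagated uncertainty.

Q is a product of powers, so relative uncertainties combine in quadrature:
  (3·δz/z)² = (3×0.0856)² = 0.0659;  (1·δp/p)² = (1×0.0880)² = 0.00774;  (-3·δy/y)² = (-3×0.0210)² = 0.00397
δQ/Q = √(0.0776) = 0.279
Q = 30.4, so δQ = 0.279 × 30.4 = 8.48.

30.4 ± 8.48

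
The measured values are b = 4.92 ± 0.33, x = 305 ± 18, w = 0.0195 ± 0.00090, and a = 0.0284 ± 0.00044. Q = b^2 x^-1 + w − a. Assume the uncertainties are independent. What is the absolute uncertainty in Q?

Let p = b^2·x^-1 = 0.0794. δp/p = √((2·δb/b)² + (-1·δx/x)²) = √(0.0180 + 0.00348) = 0.147, so δp = 0.0116.
Q = p + w − a: δQ = √(δp² + δw² + δa²) = √(0.000135 + 8.1e-07 + 1.94e-07) = 0.0117

0.0117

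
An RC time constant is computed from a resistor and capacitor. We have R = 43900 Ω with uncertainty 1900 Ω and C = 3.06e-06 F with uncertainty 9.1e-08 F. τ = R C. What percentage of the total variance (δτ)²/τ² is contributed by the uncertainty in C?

32.1%

(δτ/τ)² = (1·δR/R)² + (1·δC/C)²
  R term: (1×0.0433)² = 0.00187
  C term: (1×0.0297)² = 0.000884
Total = 0.00276. Share from C = 0.000884/0.00276 = 0.321.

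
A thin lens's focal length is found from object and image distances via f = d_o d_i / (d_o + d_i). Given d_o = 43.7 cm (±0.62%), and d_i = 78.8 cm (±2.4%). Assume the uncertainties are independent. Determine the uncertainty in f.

∂f/∂d_o = (d_i/(d_o+d_i))² = 0.414;  ∂f/∂d_i = (d_o/(d_o+d_i))² = 0.127
δf = √((∂f/∂d_o · δd_o)² + (∂f/∂d_i · δd_i)²) = √(0.0126 + 0.0579) = 0.266 cm

0.266 cm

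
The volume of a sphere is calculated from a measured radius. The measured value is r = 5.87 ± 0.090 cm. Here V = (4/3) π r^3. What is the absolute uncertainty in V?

V ∝ r^3, so δV/V = |3| · δr/r = 3 × 0.0153 = 0.0460.
V = 847 cm^3, so δV = 0.0460 × 847 = 39.0 cm^3.

39.0 cm^3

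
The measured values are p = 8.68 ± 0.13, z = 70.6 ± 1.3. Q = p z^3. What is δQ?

Each factor contributes (exponent × relative error)² to (δQ/Q)²:
  (1·δp/p)² = (1×0.0150)² = 0.000224;  (3·δz/z)² = (3×0.0184)² = 0.00305
δQ/Q = √(0.00328) = 0.0572
Q = 3.05e+06, so δQ = 0.0572 × 3.05e+06 = 1.75e+05.

1.75e+05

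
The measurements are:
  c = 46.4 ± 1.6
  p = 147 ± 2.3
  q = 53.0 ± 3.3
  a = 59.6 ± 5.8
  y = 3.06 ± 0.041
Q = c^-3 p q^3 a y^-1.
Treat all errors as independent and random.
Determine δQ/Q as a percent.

23.6%

Relative error in a monomial: (δQ/Q)² = Σ (nᵢ · δxᵢ/xᵢ)².
  (-3·δc/c)² = (-3×0.0345)² = 0.0107;  (1·δp/p)² = (1×0.0156)² = 0.000245;  (3·δq/q)² = (3×0.0623)² = 0.0349;  (1·δa/a)² = (1×0.0973)² = 0.00947;  (-1·δy/y)² = (-1×0.0134)² = 0.000180
δQ/Q = √(0.0555) = 0.236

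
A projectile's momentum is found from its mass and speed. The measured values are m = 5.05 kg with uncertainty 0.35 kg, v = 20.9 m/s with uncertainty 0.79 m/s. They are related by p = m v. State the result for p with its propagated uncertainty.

Each factor contributes (exponent × relative error)² to (δp/p)²:
  (1·δm/m)² = (1×0.0693)² = 0.00480;  (1·δv/v)² = (1×0.0378)² = 0.00143
δp/p = √(0.00623) = 0.0789
p = 106 kg·m/s, so δp = 0.0789 × 106 = 8.33 kg·m/s.

106 ± 8.33 kg·m/s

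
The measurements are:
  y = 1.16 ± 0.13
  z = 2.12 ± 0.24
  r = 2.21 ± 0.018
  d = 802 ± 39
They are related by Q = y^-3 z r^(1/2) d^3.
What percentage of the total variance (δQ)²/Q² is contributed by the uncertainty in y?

76.8%

(δQ/Q)² = (-3·δy/y)² + (1·δz/z)² + (½·δr/r)² + (3·δd/d)²
  y term: (-3×0.112)² = 0.113
  z term: (1×0.113)² = 0.0128
  r term: (0.5×0.00814)² = 1.66e-05
  d term: (3×0.0486)² = 0.0213
Total = 0.147. Share from y = 0.113/0.147 = 0.768.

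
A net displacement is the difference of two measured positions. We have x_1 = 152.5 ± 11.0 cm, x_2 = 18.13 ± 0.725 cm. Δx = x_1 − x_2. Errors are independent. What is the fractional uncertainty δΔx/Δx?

Δx is a linear combination, so absolute uncertainties add in quadrature:
  (δx_1)² = 121;  (δx_2)² = 0.526
δΔx = √(122) = 11.0 cm
Δx = 134.4 cm, so δΔx/Δx = 11.0/134.4 = 0.0820.

0.0820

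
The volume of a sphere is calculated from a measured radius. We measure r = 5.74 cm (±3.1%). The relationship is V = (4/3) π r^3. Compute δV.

73.7 cm^3

V ∝ r^3, so δV/V = |3| · δr/r = 3 × 0.0310 = 0.0930.
V = 792 cm^3, so δV = 0.0930 × 792 = 73.7 cm^3.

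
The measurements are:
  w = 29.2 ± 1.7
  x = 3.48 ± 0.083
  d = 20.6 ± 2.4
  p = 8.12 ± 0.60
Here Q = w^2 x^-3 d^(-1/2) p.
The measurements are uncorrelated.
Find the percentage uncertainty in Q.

16.6%

Each factor contributes (exponent × relative error)² to (δQ/Q)²:
  (2·δw/w)² = (2×0.0582)² = 0.0136;  (-3·δx/x)² = (-3×0.0239)² = 0.00512;  (−½·δd/d)² = (-0.5×0.117)² = 0.00339;  (1·δp/p)² = (1×0.0739)² = 0.00546
δQ/Q = √(0.0275) = 0.166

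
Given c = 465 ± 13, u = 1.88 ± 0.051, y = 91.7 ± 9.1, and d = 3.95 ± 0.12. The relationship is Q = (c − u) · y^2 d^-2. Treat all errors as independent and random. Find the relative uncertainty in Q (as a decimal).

0.209

Let w = c − u = 463. δw = √(δc² + δu²) = √(169 + 0.00260) = 13.0, so δw/w = 0.0281.
Q is then a monomial in w, y, d:
δQ/Q = √((δw/w)² + (2·δy/y)² + (-2·δd/d)²) = √(0.000788 + 0.0394 + 0.00369) = 0.209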